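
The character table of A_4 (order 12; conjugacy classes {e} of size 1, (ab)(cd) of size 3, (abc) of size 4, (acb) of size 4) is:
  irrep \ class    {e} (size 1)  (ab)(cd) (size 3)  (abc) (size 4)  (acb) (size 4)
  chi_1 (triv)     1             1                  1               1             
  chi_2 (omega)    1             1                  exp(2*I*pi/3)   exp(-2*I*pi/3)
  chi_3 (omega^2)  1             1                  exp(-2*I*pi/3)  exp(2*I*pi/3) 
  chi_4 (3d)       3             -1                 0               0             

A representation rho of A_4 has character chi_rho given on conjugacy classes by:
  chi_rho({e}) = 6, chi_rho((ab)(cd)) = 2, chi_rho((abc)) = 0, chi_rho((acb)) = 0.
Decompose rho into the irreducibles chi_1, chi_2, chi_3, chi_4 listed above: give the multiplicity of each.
Multiplicities: chi_1: 1, chi_2: 1, chi_3: 1, chi_4: 1.

Derivation: Use <chi_rho, chi> = (1/|G|) sum_C |C| * chi_rho(C) * conj(chi(C)) with |G| = 12 for each irreducible chi in the table:
  <chi_rho, chi_1> = (1/12)[1*(6)*conj(1) + 3*(2)*conj(1) + 4*(0)*conj(1) + 4*(0)*conj(1)]
      = (1/12)[(6) + (6) + (0) + (0)] = 12/12 = 1
  <chi_rho, chi_2> = (1/12)[1*(6)*conj(1) + 3*(2)*conj(1) + 4*(0)*conj(exp(2*I*pi/3)) + 4*(0)*conj(exp(-2*I*pi/3))]
      = (1/12)[(6) + (6) + (0) + (0)] = 12/12 = 1
  <chi_rho, chi_3> = (1/12)[1*(6)*conj(1) + 3*(2)*conj(1) + 4*(0)*conj(exp(-2*I*pi/3)) + 4*(0)*conj(exp(2*I*pi/3))]
      = (1/12)[(6) + (6) + (0) + (0)] = 12/12 = 1
  <chi_rho, chi_4> = (1/12)[1*(6)*conj(3) + 3*(2)*conj(-1) + 4*(0)*conj(0) + 4*(0)*conj(0)]
      = (1/12)[(18) + (-6) + (0) + (0)] = 12/12 = 1
(Exp terms are combined using exp(i*s)*conj(exp(i*t)) = exp(i*(s-t)), and sums of them are collapsed using the identity that for every m > 1 the m distinct m-th roots of unity sum to 0, e.g. 1 + exp(2*I*pi/3) + exp(-2*I*pi/3) = 0.)
Dimension check: dim(rho) = sum (mult * dim) = 1*1 + 1*1 + 1*1 + 1*3 = 6 = chi_rho(e) = 6.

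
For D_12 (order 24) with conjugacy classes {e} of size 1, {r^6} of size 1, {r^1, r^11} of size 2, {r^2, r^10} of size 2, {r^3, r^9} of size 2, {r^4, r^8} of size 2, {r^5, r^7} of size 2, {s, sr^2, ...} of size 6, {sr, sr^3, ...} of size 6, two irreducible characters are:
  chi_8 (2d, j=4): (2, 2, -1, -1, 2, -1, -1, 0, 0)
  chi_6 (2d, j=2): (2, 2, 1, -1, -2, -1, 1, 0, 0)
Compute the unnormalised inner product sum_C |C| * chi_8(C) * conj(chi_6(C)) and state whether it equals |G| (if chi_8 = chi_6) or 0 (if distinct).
Sum = 0; so <chi_8, chi_6> = 0 (distinct irreducibles are orthogonal).

Reasoning: Compute term by term over conjugacy classes (|C| * chi_8(C) * conj(chi_6(C))):
  1*(2)*conj(2) + 1*(2)*conj(2) + 2*(-1)*conj(1) + 2*(-1)*conj(-1) + 2*(2)*conj(-2) + 2*(-1)*conj(-1) + 2*(-1)*conj(1) + 6*(0)*conj(0) + 6*(0)*conj(0)
  = (4) + (4) + (-2) + (2) + (-8) + (2) + (-2) + (0) + (0)
  = 0.
Dividing by |G| = 24 gives 0/24 = 0, matching the row-orthogonality relation <chi_8, chi_6> = [chi_8 = chi_6].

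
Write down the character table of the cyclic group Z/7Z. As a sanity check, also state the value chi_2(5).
Character table of Z/7Z (irreps indexed chi_0,...,chi_6 with chi_k(m) = zeta_7^(k*m), zeta_7 = exp(2*pi*i/7)):
  irrep \ class  {0} (size 1)  {1} (size 1)    {2} (size 1)    {3} (size 1)    {4} (size 1)    {5} (size 1)    {6} (size 1)  
  chi_0          1             1               1               1               1               1               1             
  chi_1          1             exp(2*I*pi/7)   exp(4*I*pi/7)   exp(6*I*pi/7)   exp(-6*I*pi/7)  exp(-4*I*pi/7)  exp(-2*I*pi/7)
  chi_2          1             exp(4*I*pi/7)   exp(-6*I*pi/7)  exp(-2*I*pi/7)  exp(2*I*pi/7)   exp(6*I*pi/7)   exp(-4*I*pi/7)
  chi_3          1             exp(6*I*pi/7)   exp(-2*I*pi/7)  exp(4*I*pi/7)   exp(-4*I*pi/7)  exp(2*I*pi/7)   exp(-6*I*pi/7)
  chi_4          1             exp(-6*I*pi/7)  exp(2*I*pi/7)   exp(-4*I*pi/7)  exp(4*I*pi/7)   exp(-2*I*pi/7)  exp(6*I*pi/7) 
  chi_5          1             exp(-4*I*pi/7)  exp(6*I*pi/7)   exp(2*I*pi/7)   exp(-2*I*pi/7)  exp(-6*I*pi/7)  exp(4*I*pi/7) 
  chi_6          1             exp(-2*I*pi/7)  exp(-4*I*pi/7)  exp(-6*I*pi/7)  exp(6*I*pi/7)   exp(4*I*pi/7)   exp(2*I*pi/7) 

Spot check: chi_2(5) = zeta_7^(2*5) = zeta_7^10 = exp(6*I*pi/7).

Derivation: Z/7Z is abelian, so all 7 irreducible complex representations are 1-dimensional. They are given by chi_k(m) = zeta_7^(k*m) for k = 0,...,6. Row orthogonality: sum_m chi_k(m) conj(chi_l(m)) = 7 * [k = l].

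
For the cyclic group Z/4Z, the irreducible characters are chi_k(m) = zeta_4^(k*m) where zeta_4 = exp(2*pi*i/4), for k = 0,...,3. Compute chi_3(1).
chi_3(1) = zeta_4^3 = -I

Explanation: chi_3(1) = zeta_4^(3*1) = zeta_4^3. Since zeta_4^4 = 1, this equals zeta_4^3 = exp(2*pi*i*3/4) = -I.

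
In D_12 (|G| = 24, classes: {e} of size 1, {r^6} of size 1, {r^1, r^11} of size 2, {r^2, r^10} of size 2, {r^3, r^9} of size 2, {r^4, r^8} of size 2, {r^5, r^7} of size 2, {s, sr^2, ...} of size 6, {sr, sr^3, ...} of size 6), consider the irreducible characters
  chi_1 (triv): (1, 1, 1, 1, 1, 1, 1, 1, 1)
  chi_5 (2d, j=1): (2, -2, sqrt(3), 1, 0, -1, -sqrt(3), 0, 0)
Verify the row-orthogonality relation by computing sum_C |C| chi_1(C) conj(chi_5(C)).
Sum = 0; so <chi_1, chi_5> = 0 (distinct irreducibles are orthogonal).

Reasoning: Compute term by term over conjugacy classes (|C| * chi_1(C) * conj(chi_5(C))):
  1*(1)*conj(2) + 1*(1)*conj(-2) + 2*(1)*conj(sqrt(3)) + 2*(1)*conj(1) + 2*(1)*conj(0) + 2*(1)*conj(-1) + 2*(1)*conj(-sqrt(3)) + 6*(1)*conj(0) + 6*(1)*conj(0)
  = (2) + (-2) + (2*sqrt(3)) + (2) + (0) + (-2) + (-2*sqrt(3)) + (0) + (0)
  = 0.
Dividing by |G| = 24 gives 0/24 = 0, matching the row-orthogonality relation <chi_1, chi_5> = [chi_1 = chi_5].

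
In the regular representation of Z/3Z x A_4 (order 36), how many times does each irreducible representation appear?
Each irreducible V_i of dimension d_i appears with multiplicity d_i, i.e. rho_reg = (direct sum over all irreducibles V_i) d_i V_i. The irreducible dimensions for Z/3Z x A_4 are 1, 1, 1, 1, 1, 1, 1, 1, 1, 3, 3, 3: 9 irreducibles of dimension 1, each with multiplicity 1; 3 irreducibles of dimension 3, each with multiplicity 3. Total dimension 9*1*1 + 3*3*3 = 36 = |G|.

General theorem: in the regular representation of a finite group G, each irreducible appears with multiplicity equal to its dimension. Check: dim(rho_reg) = sum d_i^2 = 1 + 1 + 1 + 1 + 1 + 1 + 1 + 1 + 1 + 9 + 9 + 9 = 36 = |G|.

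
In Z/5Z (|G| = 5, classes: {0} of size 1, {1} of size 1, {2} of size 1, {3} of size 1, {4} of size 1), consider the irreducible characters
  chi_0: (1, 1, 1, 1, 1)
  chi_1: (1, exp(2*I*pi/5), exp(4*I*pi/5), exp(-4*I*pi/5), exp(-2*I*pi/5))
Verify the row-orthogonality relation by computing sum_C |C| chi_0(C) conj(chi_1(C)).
Sum = 0; so <chi_0, chi_1> = 0 (distinct irreducibles are orthogonal).

Argument: Compute term by term over conjugacy classes (|C| * chi_0(C) * conj(chi_1(C))):
  1*(1)*conj(1) + 1*(1)*conj(exp(2*I*pi/5)) + 1*(1)*conj(exp(4*I*pi/5)) + 1*(1)*conj(exp(-4*I*pi/5)) + 1*(1)*conj(exp(-2*I*pi/5))
  = (1) + (exp(-2*I*pi/5)) + (exp(-4*I*pi/5)) + (exp(4*I*pi/5)) + (exp(2*I*pi/5))
  = 0.
(Exp terms are combined using exp(i*s)*conj(exp(i*t)) = exp(i*(s-t)), and sums of them are collapsed using the identity that for every m > 1 the m distinct m-th roots of unity sum to 0, e.g. 1 + exp(2*I*pi/3) + exp(-2*I*pi/3) = 0.)
Dividing by |G| = 5 gives 0/5 = 0, matching the row-orthogonality relation <chi_0, chi_1> = [chi_0 = chi_1].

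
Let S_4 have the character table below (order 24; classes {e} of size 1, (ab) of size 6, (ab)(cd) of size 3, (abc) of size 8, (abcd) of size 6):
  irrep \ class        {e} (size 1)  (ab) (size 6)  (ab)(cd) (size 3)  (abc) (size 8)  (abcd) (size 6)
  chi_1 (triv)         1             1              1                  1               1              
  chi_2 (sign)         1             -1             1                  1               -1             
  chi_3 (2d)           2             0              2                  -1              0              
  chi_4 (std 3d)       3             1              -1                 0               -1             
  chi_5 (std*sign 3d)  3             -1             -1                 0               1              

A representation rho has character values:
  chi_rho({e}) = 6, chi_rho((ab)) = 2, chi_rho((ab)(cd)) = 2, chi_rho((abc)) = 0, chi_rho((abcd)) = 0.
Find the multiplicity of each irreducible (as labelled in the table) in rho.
Multiplicities: chi_1: 1, chi_2: 0, chi_3: 1, chi_4: 1, chi_5: 0.

Use <chi_rho, chi> = (1/|G|) sum_C |C| * chi_rho(C) * conj(chi(C)) with |G| = 24 for each irreducible chi in the table:
  <chi_rho, chi_1> = (1/24)[1*(6)*conj(1) + 6*(2)*conj(1) + 3*(2)*conj(1) + 8*(0)*conj(1) + 6*(0)*conj(1)]
      = (1/24)[(6) + (12) + (6) + (0) + (0)] = 24/24 = 1
  <chi_rho, chi_2> = (1/24)[1*(6)*conj(1) + 6*(2)*conj(-1) + 3*(2)*conj(1) + 8*(0)*conj(1) + 6*(0)*conj(-1)]
      = (1/24)[(6) + (-12) + (6) + (0) + (0)] = 0/24 = 0
  <chi_rho, chi_3> = (1/24)[1*(6)*conj(2) + 6*(2)*conj(0) + 3*(2)*conj(2) + 8*(0)*conj(-1) + 6*(0)*conj(0)]
      = (1/24)[(12) + (0) + (12) + (0) + (0)] = 24/24 = 1
  <chi_rho, chi_4> = (1/24)[1*(6)*conj(3) + 6*(2)*conj(1) + 3*(2)*conj(-1) + 8*(0)*conj(0) + 6*(0)*conj(-1)]
      = (1/24)[(18) + (12) + (-6) + (0) + (0)] = 24/24 = 1
  <chi_rho, chi_5> = (1/24)[1*(6)*conj(3) + 6*(2)*conj(-1) + 3*(2)*conj(-1) + 8*(0)*conj(0) + 6*(0)*conj(1)]
      = (1/24)[(18) + (-12) + (-6) + (0) + (0)] = 0/24 = 0
Dimension check: dim(rho) = sum (mult * dim) = 1*1 + 0*1 + 1*2 + 1*3 + 0*3 = 6 = chi_rho(e) = 6.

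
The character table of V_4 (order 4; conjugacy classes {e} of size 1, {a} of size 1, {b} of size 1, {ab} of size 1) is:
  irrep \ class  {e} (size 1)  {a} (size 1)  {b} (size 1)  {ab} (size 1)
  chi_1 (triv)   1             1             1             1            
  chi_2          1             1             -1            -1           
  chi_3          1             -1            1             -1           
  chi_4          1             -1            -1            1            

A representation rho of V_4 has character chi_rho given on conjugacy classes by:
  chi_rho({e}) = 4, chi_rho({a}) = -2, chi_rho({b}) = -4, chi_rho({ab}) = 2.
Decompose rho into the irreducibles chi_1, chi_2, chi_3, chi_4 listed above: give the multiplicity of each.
Multiplicities: chi_1: 0, chi_2: 1, chi_3: 0, chi_4: 3.

Why: Use <chi_rho, chi> = (1/|G|) sum_C |C| * chi_rho(C) * conj(chi(C)) with |G| = 4 for each irreducible chi in the table:
  <chi_rho, chi_1> = (1/4)[1*(4)*conj(1) + 1*(-2)*conj(1) + 1*(-4)*conj(1) + 1*(2)*conj(1)]
      = (1/4)[(4) + (-2) + (-4) + (2)] = 0/4 = 0
  <chi_rho, chi_2> = (1/4)[1*(4)*conj(1) + 1*(-2)*conj(1) + 1*(-4)*conj(-1) + 1*(2)*conj(-1)]
      = (1/4)[(4) + (-2) + (4) + (-2)] = 4/4 = 1
  <chi_rho, chi_3> = (1/4)[1*(4)*conj(1) + 1*(-2)*conj(-1) + 1*(-4)*conj(1) + 1*(2)*conj(-1)]
      = (1/4)[(4) + (2) + (-4) + (-2)] = 0/4 = 0
  <chi_rho, chi_4> = (1/4)[1*(4)*conj(1) + 1*(-2)*conj(-1) + 1*(-4)*conj(-1) + 1*(2)*conj(1)]
      = (1/4)[(4) + (2) + (4) + (2)] = 12/4 = 3
Dimension check: dim(rho) = sum (mult * dim) = 0*1 + 1*1 + 0*1 + 3*1 = 4 = chi_rho(e) = 4.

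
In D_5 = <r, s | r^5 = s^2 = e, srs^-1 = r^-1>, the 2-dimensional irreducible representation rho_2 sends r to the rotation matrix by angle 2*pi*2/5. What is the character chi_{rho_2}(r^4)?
chi_{rho_2}(r^4) = 2*cos(2*pi*2*4/5) = -sqrt(5)/2 - 1/2

Reasoning: rho_2(r^4) is rotation by angle 2*pi*2*4/5, whose trace is 2*cos(2*pi*2*4/5) = -sqrt(5)/2 - 1/2.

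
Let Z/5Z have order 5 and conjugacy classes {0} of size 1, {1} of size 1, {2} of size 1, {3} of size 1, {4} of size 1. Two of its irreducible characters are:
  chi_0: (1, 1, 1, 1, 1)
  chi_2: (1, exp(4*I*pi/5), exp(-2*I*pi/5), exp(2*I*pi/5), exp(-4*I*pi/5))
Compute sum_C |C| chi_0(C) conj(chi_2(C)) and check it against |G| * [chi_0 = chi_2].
Sum = 0; so <chi_0, chi_2> = 0 (distinct irreducibles are orthogonal).

Reasoning: Compute term by term over conjugacy classes (|C| * chi_0(C) * conj(chi_2(C))):
  1*(1)*conj(1) + 1*(1)*conj(exp(4*I*pi/5)) + 1*(1)*conj(exp(-2*I*pi/5)) + 1*(1)*conj(exp(2*I*pi/5)) + 1*(1)*conj(exp(-4*I*pi/5))
  = (1) + (exp(-4*I*pi/5)) + (exp(2*I*pi/5)) + (exp(-2*I*pi/5)) + (exp(4*I*pi/5))
  = 0.
(Exp terms are combined using exp(i*s)*conj(exp(i*t)) = exp(i*(s-t)), and sums of them are collapsed using the identity that for every m > 1 the m distinct m-th roots of unity sum to 0, e.g. 1 + exp(2*I*pi/3) + exp(-2*I*pi/3) = 0.)
Dividing by |G| = 5 gives 0/5 = 0, matching the row-orthogonality relation <chi_0, chi_2> = [chi_0 = chi_2].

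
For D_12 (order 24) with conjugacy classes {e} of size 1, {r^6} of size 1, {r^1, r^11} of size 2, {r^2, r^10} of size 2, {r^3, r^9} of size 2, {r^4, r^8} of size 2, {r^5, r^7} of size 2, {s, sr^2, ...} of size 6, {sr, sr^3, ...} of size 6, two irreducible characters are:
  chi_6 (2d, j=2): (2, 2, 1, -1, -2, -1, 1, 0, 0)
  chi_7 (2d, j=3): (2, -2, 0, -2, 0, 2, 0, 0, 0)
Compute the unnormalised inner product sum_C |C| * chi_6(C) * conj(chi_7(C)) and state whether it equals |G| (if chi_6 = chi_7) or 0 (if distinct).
Sum = 0; so <chi_6, chi_7> = 0 (distinct irreducibles are orthogonal).

Solution. Compute term by term over conjugacy classes (|C| * chi_6(C) * conj(chi_7(C))):
  1*(2)*conj(2) + 1*(2)*conj(-2) + 2*(1)*conj(0) + 2*(-1)*conj(-2) + 2*(-2)*conj(0) + 2*(-1)*conj(2) + 2*(1)*conj(0) + 6*(0)*conj(0) + 6*(0)*conj(0)
  = (4) + (-4) + (0) + (4) + (0) + (-4) + (0) + (0) + (0)
  = 0.
Dividing by |G| = 24 gives 0/24 = 0, matching the row-orthogonality relation <chi_6, chi_7> = [chi_6 = chi_7].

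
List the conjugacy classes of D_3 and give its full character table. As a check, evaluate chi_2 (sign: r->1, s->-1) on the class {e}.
Conjugacy classes: {e} of size 1, {r^1, r^2} of size 2, {s, sr, ..., sr^2} of size 3.
Character table:
  irrep \ class              {e} (size 1)  {r^1, r^2} (size 2)  {s, sr, ..., sr^2} (size 3)
  chi_1 (triv)               1             1                    1                          
  chi_2 (sign: r->1, s->-1)  1             1                    -1                         
  chi_3 (2d, j=1)            2             -1                   0                          

Spot check: chi_2 (sign: r->1, s->-1) on {e} = 1.

Why: D_3 has order 2*3 = 6 with 3 conjugacy classes, hence 3 irreducibles. Sum of squared dims 1 + 1 + 4 = 6 = |G|. Linear characters come from the abelianisation; the 2-dimensional irreps have character r^k -> 2*cos(2*pi*j*k/3), reflections -> 0.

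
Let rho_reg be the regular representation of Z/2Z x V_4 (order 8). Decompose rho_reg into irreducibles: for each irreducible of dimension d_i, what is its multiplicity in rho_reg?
Each irreducible V_i of dimension d_i appears with multiplicity d_i, i.e. rho_reg = (direct sum over all irreducibles V_i) d_i V_i. The irreducible dimensions for Z/2Z x V_4 are 1, 1, 1, 1, 1, 1, 1, 1: 8 irreducibles of dimension 1, each with multiplicity 1. Total dimension 8*1*1 = 8 = |G|.

Why: General theorem: in the regular representation of a finite group G, each irreducible appears with multiplicity equal to its dimension. Check: dim(rho_reg) = sum d_i^2 = 1 + 1 + 1 + 1 + 1 + 1 + 1 + 1 = 8 = |G|.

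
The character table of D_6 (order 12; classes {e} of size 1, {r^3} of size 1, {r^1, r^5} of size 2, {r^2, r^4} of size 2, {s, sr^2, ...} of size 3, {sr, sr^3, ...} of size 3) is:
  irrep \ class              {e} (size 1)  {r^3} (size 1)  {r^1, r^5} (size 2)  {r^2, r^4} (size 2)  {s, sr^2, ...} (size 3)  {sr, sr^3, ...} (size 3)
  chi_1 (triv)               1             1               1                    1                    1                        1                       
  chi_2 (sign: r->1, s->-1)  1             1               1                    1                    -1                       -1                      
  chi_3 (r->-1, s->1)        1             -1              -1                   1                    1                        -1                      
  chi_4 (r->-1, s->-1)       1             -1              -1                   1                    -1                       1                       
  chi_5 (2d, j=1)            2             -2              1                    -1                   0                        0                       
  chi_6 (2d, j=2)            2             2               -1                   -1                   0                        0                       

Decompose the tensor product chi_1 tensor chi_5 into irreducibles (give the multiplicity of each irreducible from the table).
chi_1 tensor chi_5 = chi_5 (all other irreducibles have multiplicity 0).

Proof sketch: The character of a tensor product is the pointwise product (chi_1 * chi_5)(C) = chi_1(C) * chi_5(C):
  {e}: (1)*(2), {r^3}: (1)*(-2), {r^1, r^5}: (1)*(1), {r^2, r^4}: (1)*(-1), {s, sr^2, ...}: (1)*(0), {sr, sr^3, ...}: (1)*(0)
so (chi_1 * chi_5) takes values
  {e} -> 2, {r^3} -> -2, {r^1, r^5} -> 1, {r^2, r^4} -> -1, {s, sr^2, ...} -> 0, {sr, sr^3, ...} -> 0.
Now take the inner product of this character with each irreducible chi from the table, <chi_1*chi_5, chi> = (1/12) sum_C |C| (chi_1*chi_5)(C) conj(chi(C)):
  <chi_1*chi_5, chi_1> = (1/12)[1*(2)*conj(1) + 1*(-2)*conj(1) + 2*(1)*conj(1) + 2*(-1)*conj(1) + 3*(0)*conj(1) + 3*(0)*conj(1)]
      = (1/12)[(2) + (-2) + (2) + (-2) + (0) + (0)] = 0/12 = 0
  <chi_1*chi_5, chi_2> = (1/12)[1*(2)*conj(1) + 1*(-2)*conj(1) + 2*(1)*conj(1) + 2*(-1)*conj(1) + 3*(0)*conj(-1) + 3*(0)*conj(-1)]
      = (1/12)[(2) + (-2) + (2) + (-2) + (0) + (0)] = 0/12 = 0
  <chi_1*chi_5, chi_3> = (1/12)[1*(2)*conj(1) + 1*(-2)*conj(-1) + 2*(1)*conj(-1) + 2*(-1)*conj(1) + 3*(0)*conj(1) + 3*(0)*conj(-1)]
      = (1/12)[(2) + (2) + (-2) + (-2) + (0) + (0)] = 0/12 = 0
  <chi_1*chi_5, chi_4> = (1/12)[1*(2)*conj(1) + 1*(-2)*conj(-1) + 2*(1)*conj(-1) + 2*(-1)*conj(1) + 3*(0)*conj(-1) + 3*(0)*conj(1)]
      = (1/12)[(2) + (2) + (-2) + (-2) + (0) + (0)] = 0/12 = 0
  <chi_1*chi_5, chi_5> = (1/12)[1*(2)*conj(2) + 1*(-2)*conj(-2) + 2*(1)*conj(1) + 2*(-1)*conj(-1) + 3*(0)*conj(0) + 3*(0)*conj(0)]
      = (1/12)[(4) + (4) + (2) + (2) + (0) + (0)] = 12/12 = 1
  <chi_1*chi_5, chi_6> = (1/12)[1*(2)*conj(2) + 1*(-2)*conj(2) + 2*(1)*conj(-1) + 2*(-1)*conj(-1) + 3*(0)*conj(0) + 3*(0)*conj(0)]
      = (1/12)[(4) + (-4) + (-2) + (2) + (0) + (0)] = 0/12 = 0
Hence the multiplicities are chi_5: 1. Dimension check: dim(chi_1)*dim(chi_5) = 1*2 = 2 and sum (mult * dim) = 1*2 = 2.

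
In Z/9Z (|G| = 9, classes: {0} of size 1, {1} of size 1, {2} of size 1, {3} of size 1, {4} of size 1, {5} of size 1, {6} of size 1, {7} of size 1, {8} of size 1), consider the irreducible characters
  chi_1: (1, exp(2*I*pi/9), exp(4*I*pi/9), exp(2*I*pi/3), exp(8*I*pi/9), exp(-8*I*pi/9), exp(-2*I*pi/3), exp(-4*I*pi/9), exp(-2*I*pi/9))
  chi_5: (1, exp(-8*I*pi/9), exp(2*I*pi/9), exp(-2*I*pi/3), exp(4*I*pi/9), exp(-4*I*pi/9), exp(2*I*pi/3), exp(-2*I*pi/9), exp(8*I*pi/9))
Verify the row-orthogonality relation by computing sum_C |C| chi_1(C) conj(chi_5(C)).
Sum = 0; so <chi_1, chi_5> = 0 (distinct irreducibles are orthogonal).

Explanation: Compute term by term over conjugacy classes (|C| * chi_1(C) * conj(chi_5(C))):
  1*(1)*conj(1) + 1*(exp(2*I*pi/9))*conj(exp(-8*I*pi/9)) + 1*(exp(4*I*pi/9))*conj(exp(2*I*pi/9)) + 1*(exp(2*I*pi/3))*conj(exp(-2*I*pi/3)) + 1*(exp(8*I*pi/9))*conj(exp(4*I*pi/9)) + 1*(exp(-8*I*pi/9))*conj(exp(-4*I*pi/9)) + 1*(exp(-2*I*pi/3))*conj(exp(2*I*pi/3)) + 1*(exp(-4*I*pi/9))*conj(exp(-2*I*pi/9)) + 1*(exp(-2*I*pi/9))*conj(exp(8*I*pi/9))
  = (1) + (exp(-8*I*pi/9)) + (exp(2*I*pi/9)) + (exp(-2*I*pi/3)) + (exp(4*I*pi/9)) + (exp(-4*I*pi/9)) + (exp(2*I*pi/3)) + (exp(-2*I*pi/9)) + (exp(8*I*pi/9))
  = 0.
(Exp terms are combined using exp(i*s)*conj(exp(i*t)) = exp(i*(s-t)), and sums of them are collapsed using the identity that for every m > 1 the m distinct m-th roots of unity sum to 0, e.g. 1 + exp(2*I*pi/3) + exp(-2*I*pi/3) = 0.)
Dividing by |G| = 9 gives 0/9 = 0, matching the row-orthogonality relation <chi_1, chi_5> = [chi_1 = chi_5].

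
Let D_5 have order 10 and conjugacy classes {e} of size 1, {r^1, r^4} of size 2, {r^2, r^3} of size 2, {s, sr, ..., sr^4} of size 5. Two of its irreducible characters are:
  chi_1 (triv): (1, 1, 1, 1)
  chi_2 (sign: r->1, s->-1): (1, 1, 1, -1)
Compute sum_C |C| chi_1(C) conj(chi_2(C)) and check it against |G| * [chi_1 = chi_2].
Sum = 0; so <chi_1, chi_2> = 0 (distinct irreducibles are orthogonal).

Details: Compute term by term over conjugacy classes (|C| * chi_1(C) * conj(chi_2(C))):
  1*(1)*conj(1) + 2*(1)*conj(1) + 2*(1)*conj(1) + 5*(1)*conj(-1)
  = (1) + (2) + (2) + (-5)
  = 0.
Dividing by |G| = 10 gives 0/10 = 0, matching the row-orthogonality relation <chi_1, chi_2> = [chi_1 = chi_2].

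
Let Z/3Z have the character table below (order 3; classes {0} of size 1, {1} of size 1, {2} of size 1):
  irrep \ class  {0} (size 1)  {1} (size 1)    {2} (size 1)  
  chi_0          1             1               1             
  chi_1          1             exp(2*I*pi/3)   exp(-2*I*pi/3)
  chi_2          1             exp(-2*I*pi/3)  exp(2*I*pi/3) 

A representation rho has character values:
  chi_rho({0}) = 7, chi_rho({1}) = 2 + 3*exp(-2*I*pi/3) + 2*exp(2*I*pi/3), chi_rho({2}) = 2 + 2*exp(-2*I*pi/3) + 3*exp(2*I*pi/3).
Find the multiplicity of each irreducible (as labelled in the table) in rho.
Multiplicities: chi_0: 2, chi_1: 2, chi_2: 3.

Working: Use <chi_rho, chi> = (1/|G|) sum_C |C| * chi_rho(C) * conj(chi(C)) with |G| = 3 for each irreducible chi in the table:
  <chi_rho, chi_0> = (1/3)[1*(7)*conj(1) + 1*(2 + 3*exp(-2*I*pi/3) + 2*exp(2*I*pi/3))*conj(1) + 1*(2 + 2*exp(-2*I*pi/3) + 3*exp(2*I*pi/3))*conj(1)]
      = (1/3)[(7) + (2 + 3*exp(-2*I*pi/3) + 2*exp(2*I*pi/3)) + (2 + 2*exp(-2*I*pi/3) + 3*exp(2*I*pi/3))] = 6/3 = 2
  <chi_rho, chi_1> = (1/3)[1*(7)*conj(1) + 1*(2 + 3*exp(-2*I*pi/3) + 2*exp(2*I*pi/3))*conj(exp(2*I*pi/3)) + 1*(2 + 2*exp(-2*I*pi/3) + 3*exp(2*I*pi/3))*conj(exp(-2*I*pi/3))]
      = (1/3)[(7) + (2 + 2*exp(-2*I*pi/3) + 3*exp(2*I*pi/3)) + (2 + 3*exp(-2*I*pi/3) + 2*exp(2*I*pi/3))] = 6/3 = 2
  <chi_rho, chi_2> = (1/3)[1*(7)*conj(1) + 1*(2 + 3*exp(-2*I*pi/3) + 2*exp(2*I*pi/3))*conj(exp(-2*I*pi/3)) + 1*(2 + 2*exp(-2*I*pi/3) + 3*exp(2*I*pi/3))*conj(exp(2*I*pi/3))]
      = (1/3)[(7) + (1) + (1)] = 9/3 = 3
(Exp terms are combined using exp(i*s)*conj(exp(i*t)) = exp(i*(s-t)), and sums of them are collapsed using the identity that for every m > 1 the m distinct m-th roots of unity sum to 0, e.g. 1 + exp(2*I*pi/3) + exp(-2*I*pi/3) = 0.)
Dimension check: dim(rho) = sum (mult * dim) = 2*1 + 2*1 + 3*1 = 7 = chi_rho(e) = 7.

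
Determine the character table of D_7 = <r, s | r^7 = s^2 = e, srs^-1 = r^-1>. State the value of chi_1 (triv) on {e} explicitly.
Conjugacy classes: {e} of size 1, {r^1, r^6} of size 2, {r^2, r^5} of size 2, {r^3, r^4} of size 2, {s, sr, ..., sr^6} of size 7.
Character table:
  irrep \ class              {e} (size 1)  {r^1, r^6} (size 2)  {r^2, r^5} (size 2)  {r^3, r^4} (size 2)  {s, sr, ..., sr^6} (size 7)
  chi_1 (triv)               1             1                    1                    1                    1                          
  chi_2 (sign: r->1, s->-1)  1             1                    1                    1                    -1                         
  chi_3 (2d, j=1)            2             2*cos(2*pi/7)        -2*cos(3*pi/7)       -2*cos(pi/7)         0                          
  chi_4 (2d, j=2)            2             -2*cos(3*pi/7)       -2*cos(pi/7)         2*cos(2*pi/7)        0                          
  chi_5 (2d, j=3)            2             -2*cos(pi/7)         2*cos(2*pi/7)        -2*cos(3*pi/7)       0                          

Spot check: chi_1 (triv) on {e} = 1.

Working: D_7 has order 2*7 = 14 with 5 conjugacy classes, hence 5 irreducibles. Sum of squared dims 1 + 1 + 4 + 4 + 4 = 14 = |G|. Linear characters come from the abelianisation; the 2-dimensional irreps have character r^k -> 2*cos(2*pi*j*k/7), reflections -> 0.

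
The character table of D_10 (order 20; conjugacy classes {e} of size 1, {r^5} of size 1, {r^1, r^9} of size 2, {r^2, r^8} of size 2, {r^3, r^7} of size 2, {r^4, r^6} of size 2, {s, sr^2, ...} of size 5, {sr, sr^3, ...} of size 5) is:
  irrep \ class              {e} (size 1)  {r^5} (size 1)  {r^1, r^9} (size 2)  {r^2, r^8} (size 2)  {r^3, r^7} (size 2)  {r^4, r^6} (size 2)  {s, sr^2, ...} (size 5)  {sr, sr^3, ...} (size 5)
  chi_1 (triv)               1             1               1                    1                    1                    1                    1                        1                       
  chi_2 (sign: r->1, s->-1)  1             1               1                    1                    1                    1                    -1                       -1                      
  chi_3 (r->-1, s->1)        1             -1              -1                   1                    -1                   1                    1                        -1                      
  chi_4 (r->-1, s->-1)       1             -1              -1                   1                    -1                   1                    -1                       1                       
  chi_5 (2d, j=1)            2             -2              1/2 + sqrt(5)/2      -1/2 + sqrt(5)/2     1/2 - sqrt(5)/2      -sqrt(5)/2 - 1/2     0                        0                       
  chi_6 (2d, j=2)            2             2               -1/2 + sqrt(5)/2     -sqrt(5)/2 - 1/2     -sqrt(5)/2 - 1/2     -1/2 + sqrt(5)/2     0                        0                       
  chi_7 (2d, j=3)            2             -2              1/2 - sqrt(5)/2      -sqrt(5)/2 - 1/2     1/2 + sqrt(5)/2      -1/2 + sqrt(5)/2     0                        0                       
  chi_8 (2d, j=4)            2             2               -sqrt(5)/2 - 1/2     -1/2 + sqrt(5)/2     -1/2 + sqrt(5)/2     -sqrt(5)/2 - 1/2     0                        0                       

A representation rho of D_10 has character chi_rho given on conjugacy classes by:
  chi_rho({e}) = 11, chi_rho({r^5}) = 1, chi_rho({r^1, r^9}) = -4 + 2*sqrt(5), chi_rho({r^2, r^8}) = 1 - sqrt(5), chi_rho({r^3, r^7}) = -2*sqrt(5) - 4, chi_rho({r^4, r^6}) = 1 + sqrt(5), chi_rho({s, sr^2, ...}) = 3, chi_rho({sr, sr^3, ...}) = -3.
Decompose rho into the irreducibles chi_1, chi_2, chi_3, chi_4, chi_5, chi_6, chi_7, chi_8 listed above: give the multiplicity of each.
Multiplicities: chi_1: 0, chi_2: 0, chi_3: 3, chi_4: 0, chi_5: 1, chi_6: 3, chi_7: 0, chi_8: 0.

Why: Use <chi_rho, chi> = (1/|G|) sum_C |C| * chi_rho(C) * conj(chi(C)) with |G| = 20 for each irreducible chi in the table:
  <chi_rho, chi_1> = (1/20)[1*(11)*conj(1) + 1*(1)*conj(1) + 2*(-4 + 2*sqrt(5))*conj(1) + 2*(1 - sqrt(5))*conj(1) + 2*(-2*sqrt(5) - 4)*conj(1) + 2*(1 + sqrt(5))*conj(1) + 5*(3)*conj(1) + 5*(-3)*conj(1)]
      = (1/20)[(11) + (1) + (-8 + 4*sqrt(5)) + (2 - 2*sqrt(5)) + (-4*sqrt(5) - 8) + (2 + 2*sqrt(5)) + (15) + (-15)] = 0/20 = 0
  <chi_rho, chi_2> = (1/20)[1*(11)*conj(1) + 1*(1)*conj(1) + 2*(-4 + 2*sqrt(5))*conj(1) + 2*(1 - sqrt(5))*conj(1) + 2*(-2*sqrt(5) - 4)*conj(1) + 2*(1 + sqrt(5))*conj(1) + 5*(3)*conj(-1) + 5*(-3)*conj(-1)]
      = (1/20)[(11) + (1) + (-8 + 4*sqrt(5)) + (2 - 2*sqrt(5)) + (-4*sqrt(5) - 8) + (2 + 2*sqrt(5)) + (-15) + (15)] = 0/20 = 0
  <chi_rho, chi_3> = (1/20)[1*(11)*conj(1) + 1*(1)*conj(-1) + 2*(-4 + 2*sqrt(5))*conj(-1) + 2*(1 - sqrt(5))*conj(1) + 2*(-2*sqrt(5) - 4)*conj(-1) + 2*(1 + sqrt(5))*conj(1) + 5*(3)*conj(1) + 5*(-3)*conj(-1)]
      = (1/20)[(11) + (-1) + (8 - 4*sqrt(5)) + (2 - 2*sqrt(5)) + (8 + 4*sqrt(5)) + (2 + 2*sqrt(5)) + (15) + (15)] = 60/20 = 3
  <chi_rho, chi_4> = (1/20)[1*(11)*conj(1) + 1*(1)*conj(-1) + 2*(-4 + 2*sqrt(5))*conj(-1) + 2*(1 - sqrt(5))*conj(1) + 2*(-2*sqrt(5) - 4)*conj(-1) + 2*(1 + sqrt(5))*conj(1) + 5*(3)*conj(-1) + 5*(-3)*conj(1)]
      = (1/20)[(11) + (-1) + (8 - 4*sqrt(5)) + (2 - 2*sqrt(5)) + (8 + 4*sqrt(5)) + (2 + 2*sqrt(5)) + (-15) + (-15)] = 0/20 = 0
  <chi_rho, chi_5> = (1/20)[1*(11)*conj(2) + 1*(1)*conj(-2) + 2*(-4 + 2*sqrt(5))*conj(1/2 + sqrt(5)/2) + 2*(1 - sqrt(5))*conj(-1/2 + sqrt(5)/2) + 2*(-2*sqrt(5) - 4)*conj(1/2 - sqrt(5)/2) + 2*(1 + sqrt(5))*conj(-sqrt(5)/2 - 1/2) + 5*(3)*conj(0) + 5*(-3)*conj(0)]
      = (1/20)[(22) + (-2) + (6 - 2*sqrt(5)) + (-6 + 2*sqrt(5)) + (2*sqrt(5) + 6) + (-6 - 2*sqrt(5)) + (0) + (0)] = 20/20 = 1
  <chi_rho, chi_6> = (1/20)[1*(11)*conj(2) + 1*(1)*conj(2) + 2*(-4 + 2*sqrt(5))*conj(-1/2 + sqrt(5)/2) + 2*(1 - sqrt(5))*conj(-sqrt(5)/2 - 1/2) + 2*(-2*sqrt(5) - 4)*conj(-sqrt(5)/2 - 1/2) + 2*(1 + sqrt(5))*conj(-1/2 + sqrt(5)/2) + 5*(3)*conj(0) + 5*(-3)*conj(0)]
      = (1/20)[(22) + (2) + (14 - 6*sqrt(5)) + (4) + (6*sqrt(5) + 14) + (4) + (0) + (0)] = 60/20 = 3
  <chi_rho, chi_7> = (1/20)[1*(11)*conj(2) + 1*(1)*conj(-2) + 2*(-4 + 2*sqrt(5))*conj(1/2 - sqrt(5)/2) + 2*(1 - sqrt(5))*conj(-sqrt(5)/2 - 1/2) + 2*(-2*sqrt(5) - 4)*conj(1/2 + sqrt(5)/2) + 2*(1 + sqrt(5))*conj(-1/2 + sqrt(5)/2) + 5*(3)*conj(0) + 5*(-3)*conj(0)]
      = (1/20)[(22) + (-2) + (-14 + 6*sqrt(5)) + (4) + (-14 - 6*sqrt(5)) + (4) + (0) + (0)] = 0/20 = 0
  <chi_rho, chi_8> = (1/20)[1*(11)*conj(2) + 1*(1)*conj(2) + 2*(-4 + 2*sqrt(5))*conj(-sqrt(5)/2 - 1/2) + 2*(1 - sqrt(5))*conj(-1/2 + sqrt(5)/2) + 2*(-2*sqrt(5) - 4)*conj(-1/2 + sqrt(5)/2) + 2*(1 + sqrt(5))*conj(-sqrt(5)/2 - 1/2) + 5*(3)*conj(0) + 5*(-3)*conj(0)]
      = (1/20)[(22) + (2) + (-6 + 2*sqrt(5)) + (-6 + 2*sqrt(5)) + (-6 - 2*sqrt(5)) + (-6 - 2*sqrt(5)) + (0) + (0)] = 0/20 = 0
Dimension check: dim(rho) = sum (mult * dim) = 0*1 + 0*1 + 3*1 + 0*1 + 1*2 + 3*2 + 0*2 + 0*2 = 11 = chi_rho(e) = 11.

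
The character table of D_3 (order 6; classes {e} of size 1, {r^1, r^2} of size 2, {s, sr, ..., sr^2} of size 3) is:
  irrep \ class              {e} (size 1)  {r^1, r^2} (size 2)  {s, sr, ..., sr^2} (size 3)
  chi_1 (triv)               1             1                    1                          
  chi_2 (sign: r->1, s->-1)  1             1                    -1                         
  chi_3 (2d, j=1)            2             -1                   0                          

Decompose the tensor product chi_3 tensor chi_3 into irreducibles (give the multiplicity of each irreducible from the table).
chi_3 tensor chi_3 = chi_1 + chi_2 + chi_3 (all other irreducibles have multiplicity 0).

Solution. The character of a tensor product is the pointwise product (chi_3 * chi_3)(C) = chi_3(C) * chi_3(C):
  {e}: (2)*(2), {r^1, r^2}: (-1)*(-1), {s, sr, ..., sr^2}: (0)*(0)
so (chi_3 * chi_3) takes values
  {e} -> 4, {r^1, r^2} -> 1, {s, sr, ..., sr^2} -> 0.
Now take the inner product of this character with each irreducible chi from the table, <chi_3*chi_3, chi> = (1/6) sum_C |C| (chi_3*chi_3)(C) conj(chi(C)):
  <chi_3*chi_3, chi_1> = (1/6)[1*(4)*conj(1) + 2*(1)*conj(1) + 3*(0)*conj(1)]
      = (1/6)[(4) + (2) + (0)] = 6/6 = 1
  <chi_3*chi_3, chi_2> = (1/6)[1*(4)*conj(1) + 2*(1)*conj(1) + 3*(0)*conj(-1)]
      = (1/6)[(4) + (2) + (0)] = 6/6 = 1
  <chi_3*chi_3, chi_3> = (1/6)[1*(4)*conj(2) + 2*(1)*conj(-1) + 3*(0)*conj(0)]
      = (1/6)[(8) + (-2) + (0)] = 6/6 = 1
Hence the multiplicities are chi_1: 1, chi_2: 1, chi_3: 1. Dimension check: dim(chi_3)*dim(chi_3) = 2*2 = 4 and sum (mult * dim) = 1*1 + 1*1 + 1*2 = 4.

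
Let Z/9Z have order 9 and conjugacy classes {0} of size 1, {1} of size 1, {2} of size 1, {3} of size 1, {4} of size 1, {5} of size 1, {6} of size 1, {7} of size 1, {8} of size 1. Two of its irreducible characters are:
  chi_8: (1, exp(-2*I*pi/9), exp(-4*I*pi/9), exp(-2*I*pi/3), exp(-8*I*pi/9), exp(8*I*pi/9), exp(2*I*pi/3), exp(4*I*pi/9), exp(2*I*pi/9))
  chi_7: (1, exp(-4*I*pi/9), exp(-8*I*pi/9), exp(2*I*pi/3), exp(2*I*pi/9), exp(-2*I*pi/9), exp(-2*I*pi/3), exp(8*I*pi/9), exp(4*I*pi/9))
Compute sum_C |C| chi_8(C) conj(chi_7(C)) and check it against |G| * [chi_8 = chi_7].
Sum = 0; so <chi_8, chi_7> = 0 (distinct irreducibles are orthogonal).

Details: Compute term by term over conjugacy classes (|C| * chi_8(C) * conj(chi_7(C))):
  1*(1)*conj(1) + 1*(exp(-2*I*pi/9))*conj(exp(-4*I*pi/9)) + 1*(exp(-4*I*pi/9))*conj(exp(-8*I*pi/9)) + 1*(exp(-2*I*pi/3))*conj(exp(2*I*pi/3)) + 1*(exp(-8*I*pi/9))*conj(exp(2*I*pi/9)) + 1*(exp(8*I*pi/9))*conj(exp(-2*I*pi/9)) + 1*(exp(2*I*pi/3))*conj(exp(-2*I*pi/3)) + 1*(exp(4*I*pi/9))*conj(exp(8*I*pi/9)) + 1*(exp(2*I*pi/9))*conj(exp(4*I*pi/9))
  = (1) + (exp(2*I*pi/9)) + (exp(4*I*pi/9)) + (exp(2*I*pi/3)) + (exp(8*I*pi/9)) + (exp(-8*I*pi/9)) + (exp(-2*I*pi/3)) + (exp(-4*I*pi/9)) + (exp(-2*I*pi/9))
  = 0.
(Exp terms are combined using exp(i*s)*conj(exp(i*t)) = exp(i*(s-t)), and sums of them are collapsed using the identity that for every m > 1 the m distinct m-th roots of unity sum to 0, e.g. 1 + exp(2*I*pi/3) + exp(-2*I*pi/3) = 0.)
Dividing by |G| = 9 gives 0/9 = 0, matching the row-orthogonality relation <chi_8, chi_7> = [chi_8 = chi_7].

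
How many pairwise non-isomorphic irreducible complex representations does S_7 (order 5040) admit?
15

Why: The number of irreducible complex representations of a finite group equals its number of conjugacy classes. Conjugacy classes in S_7 correspond to cycle types, i.e. partitions of 7; there are p(7) = 15 of them, so S_7 (order 5040) has exactly 15 irreducible complex representations.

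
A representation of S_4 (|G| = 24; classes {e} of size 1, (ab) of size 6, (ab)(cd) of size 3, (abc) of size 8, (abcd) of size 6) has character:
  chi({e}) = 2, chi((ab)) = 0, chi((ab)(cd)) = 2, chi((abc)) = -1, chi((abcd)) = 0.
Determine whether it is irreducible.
Irreducible: <chi, chi> = 1.

<chi, chi> = (1/|G|) sum_C |C| * |chi(C)|^2 = (1/24)[1*|2|^2 + 6*|0|^2 + 3*|2|^2 + 8*|-1|^2 + 6*|0|^2]
  = (1/24)[(4) + (0) + (12) + (8) + (0)] = 24/24 = 1.
A character is irreducible iff <chi, chi> = 1, so this representation is irreducible.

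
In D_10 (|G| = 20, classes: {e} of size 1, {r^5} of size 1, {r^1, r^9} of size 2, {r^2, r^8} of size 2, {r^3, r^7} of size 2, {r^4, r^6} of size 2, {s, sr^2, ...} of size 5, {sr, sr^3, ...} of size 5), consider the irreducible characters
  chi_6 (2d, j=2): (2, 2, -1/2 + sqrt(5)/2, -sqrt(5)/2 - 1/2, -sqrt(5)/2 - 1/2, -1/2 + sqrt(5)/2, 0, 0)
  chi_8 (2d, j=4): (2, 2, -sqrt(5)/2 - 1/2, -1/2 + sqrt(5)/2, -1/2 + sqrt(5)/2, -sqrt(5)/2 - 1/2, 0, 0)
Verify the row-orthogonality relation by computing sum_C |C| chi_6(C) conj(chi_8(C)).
Sum = 0; so <chi_6, chi_8> = 0 (distinct irreducibles are orthogonal).

Argument: Compute term by term over conjugacy classes (|C| * chi_6(C) * conj(chi_8(C))):
  1*(2)*conj(2) + 1*(2)*conj(2) + 2*(-1/2 + sqrt(5)/2)*conj(-sqrt(5)/2 - 1/2) + 2*(-sqrt(5)/2 - 1/2)*conj(-1/2 + sqrt(5)/2) + 2*(-sqrt(5)/2 - 1/2)*conj(-1/2 + sqrt(5)/2) + 2*(-1/2 + sqrt(5)/2)*conj(-sqrt(5)/2 - 1/2) + 5*(0)*conj(0) + 5*(0)*conj(0)
  = (4) + (4) + (-2) + (-2) + (-2) + (-2) + (0) + (0)
  = 0.
Dividing by |G| = 20 gives 0/20 = 0, matching the row-orthogonality relation <chi_6, chi_8> = [chi_6 = chi_8].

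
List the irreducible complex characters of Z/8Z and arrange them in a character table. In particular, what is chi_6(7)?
Character table of Z/8Z (irreps indexed chi_0,...,chi_7 with chi_k(m) = zeta_8^(k*m), zeta_8 = exp(2*pi*i/8)):
  irrep \ class  {0} (size 1)  {1} (size 1)    {2} (size 1)  {3} (size 1)    {4} (size 1)  {5} (size 1)    {6} (size 1)  {7} (size 1)  
  chi_0          1             1               1             1               1             1               1             1             
  chi_1          1             exp(I*pi/4)     I             exp(3*I*pi/4)   -1            exp(-3*I*pi/4)  -I            exp(-I*pi/4)  
  chi_2          1             I               -1            -I              1             I               -1            -I            
  chi_3          1             exp(3*I*pi/4)   -I            exp(I*pi/4)     -1            exp(-I*pi/4)    I             exp(-3*I*pi/4)
  chi_4          1             -1              1             -1              1             -1              1             -1            
  chi_5          1             exp(-3*I*pi/4)  I             exp(-I*pi/4)    -1            exp(I*pi/4)     -I            exp(3*I*pi/4) 
  chi_6          1             -I              -1            I               1             -I              -1            I             
  chi_7          1             exp(-I*pi/4)    -I            exp(-3*I*pi/4)  -1            exp(3*I*pi/4)   I             exp(I*pi/4)   

Spot check: chi_6(7) = zeta_8^(6*7) = zeta_8^42 = I.

Derivation: Z/8Z is abelian, so all 8 irreducible complex representations are 1-dimensional. They are given by chi_k(m) = zeta_8^(k*m) for k = 0,...,7. Row orthogonality: sum_m chi_k(m) conj(chi_l(m)) = 8 * [k = l].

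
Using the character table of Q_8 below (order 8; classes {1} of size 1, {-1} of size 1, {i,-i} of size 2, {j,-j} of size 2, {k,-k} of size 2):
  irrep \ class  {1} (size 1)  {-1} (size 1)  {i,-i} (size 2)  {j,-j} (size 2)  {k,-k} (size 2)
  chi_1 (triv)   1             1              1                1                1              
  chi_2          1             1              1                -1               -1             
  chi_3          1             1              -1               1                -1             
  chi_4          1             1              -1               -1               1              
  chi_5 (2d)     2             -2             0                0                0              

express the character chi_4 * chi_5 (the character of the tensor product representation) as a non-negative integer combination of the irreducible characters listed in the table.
chi_4 tensor chi_5 = chi_5 (all other irreducibles have multiplicity 0).

Reasoning: The character of a tensor product is the pointwise product (chi_4 * chi_5)(C) = chi_4(C) * chi_5(C):
  {1}: (1)*(2), {-1}: (1)*(-2), {i,-i}: (-1)*(0), {j,-j}: (-1)*(0), {k,-k}: (1)*(0)
so (chi_4 * chi_5) takes values
  {1} -> 2, {-1} -> -2, {i,-i} -> 0, {j,-j} -> 0, {k,-k} -> 0.
Now take the inner product of this character with each irreducible chi from the table, <chi_4*chi_5, chi> = (1/8) sum_C |C| (chi_4*chi_5)(C) conj(chi(C)):
  <chi_4*chi_5, chi_1> = (1/8)[1*(2)*conj(1) + 1*(-2)*conj(1) + 2*(0)*conj(1) + 2*(0)*conj(1) + 2*(0)*conj(1)]
      = (1/8)[(2) + (-2) + (0) + (0) + (0)] = 0/8 = 0
  <chi_4*chi_5, chi_2> = (1/8)[1*(2)*conj(1) + 1*(-2)*conj(1) + 2*(0)*conj(1) + 2*(0)*conj(-1) + 2*(0)*conj(-1)]
      = (1/8)[(2) + (-2) + (0) + (0) + (0)] = 0/8 = 0
  <chi_4*chi_5, chi_3> = (1/8)[1*(2)*conj(1) + 1*(-2)*conj(1) + 2*(0)*conj(-1) + 2*(0)*conj(1) + 2*(0)*conj(-1)]
      = (1/8)[(2) + (-2) + (0) + (0) + (0)] = 0/8 = 0
  <chi_4*chi_5, chi_4> = (1/8)[1*(2)*conj(1) + 1*(-2)*conj(1) + 2*(0)*conj(-1) + 2*(0)*conj(-1) + 2*(0)*conj(1)]
      = (1/8)[(2) + (-2) + (0) + (0) + (0)] = 0/8 = 0
  <chi_4*chi_5, chi_5> = (1/8)[1*(2)*conj(2) + 1*(-2)*conj(-2) + 2*(0)*conj(0) + 2*(0)*conj(0) + 2*(0)*conj(0)]
      = (1/8)[(4) + (4) + (0) + (0) + (0)] = 8/8 = 1
Hence the multiplicities are chi_5: 1. Dimension check: dim(chi_4)*dim(chi_5) = 1*2 = 2 and sum (mult * dim) = 1*2 = 2.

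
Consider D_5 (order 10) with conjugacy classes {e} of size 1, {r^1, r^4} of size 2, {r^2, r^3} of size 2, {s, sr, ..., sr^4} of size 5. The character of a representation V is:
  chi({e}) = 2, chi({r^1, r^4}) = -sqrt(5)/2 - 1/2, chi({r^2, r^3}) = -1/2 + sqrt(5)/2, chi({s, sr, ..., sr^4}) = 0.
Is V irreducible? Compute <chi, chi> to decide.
Irreducible: <chi, chi> = 1.

Why: <chi, chi> = (1/|G|) sum_C |C| * |chi(C)|^2 = (1/10)[1*|2|^2 + 2*|-sqrt(5)/2 - 1/2|^2 + 2*|-1/2 + sqrt(5)/2|^2 + 5*|0|^2]
  = (1/10)[(4) + (sqrt(5) + 3) + (3 - sqrt(5)) + (0)] = 10/10 = 1.
A character is irreducible iff <chi, chi> = 1, so this representation is irreducible.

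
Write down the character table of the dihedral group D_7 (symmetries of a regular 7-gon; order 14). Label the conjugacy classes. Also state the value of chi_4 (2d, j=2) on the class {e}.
Conjugacy classes: {e} of size 1, {r^1, r^6} of size 2, {r^2, r^5} of size 2, {r^3, r^4} of size 2, {s, sr, ..., sr^6} of size 7.
Character table:
  irrep \ class              {e} (size 1)  {r^1, r^6} (size 2)  {r^2, r^5} (size 2)  {r^3, r^4} (size 2)  {s, sr, ..., sr^6} (size 7)
  chi_1 (triv)               1             1                    1                    1                    1                          
  chi_2 (sign: r->1, s->-1)  1             1                    1                    1                    -1                         
  chi_3 (2d, j=1)            2             2*cos(2*pi/7)        -2*cos(3*pi/7)       -2*cos(pi/7)         0                          
  chi_4 (2d, j=2)            2             -2*cos(3*pi/7)       -2*cos(pi/7)         2*cos(2*pi/7)        0                          
  chi_5 (2d, j=3)            2             -2*cos(pi/7)         2*cos(2*pi/7)        -2*cos(3*pi/7)       0                          

Spot check: chi_4 (2d, j=2) on {e} = 2.

Argument: D_7 has order 2*7 = 14 with 5 conjugacy classes, hence 5 irreducibles. Sum of squared dims 1 + 1 + 4 + 4 + 4 = 14 = |G|. Linear characters come from the abelianisation; the 2-dimensional irreps have character r^k -> 2*cos(2*pi*j*k/7), reflections -> 0.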